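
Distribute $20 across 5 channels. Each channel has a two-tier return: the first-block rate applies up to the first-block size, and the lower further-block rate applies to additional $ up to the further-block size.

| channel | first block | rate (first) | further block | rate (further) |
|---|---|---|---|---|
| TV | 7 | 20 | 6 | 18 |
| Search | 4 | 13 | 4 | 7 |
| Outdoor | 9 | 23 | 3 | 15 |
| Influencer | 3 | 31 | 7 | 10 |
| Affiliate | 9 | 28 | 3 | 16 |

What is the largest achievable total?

Order all 10 blocks by rate: Influencer/tier1 31 > Affiliate/tier1 28 > Outdoor/tier1 23 > TV/tier1 20 > TV/tier2 18 > Affiliate/tier2 16 > Outdoor/tier2 15 > Search/tier1 13 > Influencer/tier2 10 > Search/tier2 7.
Influencer/tier1 (31): +3 — 17 left.
Affiliate/tier1 (28): +9 — 8 left.
Outdoor/tier1: +8 of 9 at 23; pool empty.
Total = 31×3 + 28×9 + 23×8 = 529.

529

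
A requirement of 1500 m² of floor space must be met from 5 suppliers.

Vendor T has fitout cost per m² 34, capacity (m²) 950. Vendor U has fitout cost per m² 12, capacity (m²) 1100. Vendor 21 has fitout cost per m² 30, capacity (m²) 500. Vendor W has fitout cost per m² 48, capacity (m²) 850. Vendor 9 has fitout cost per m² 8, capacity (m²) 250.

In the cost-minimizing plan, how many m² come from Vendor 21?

150

Cheapest first:
Vendor 9 (8): use full 250 ; 1250 m² to go.
Vendor U at 12: take all 1100 m² ; 150 still needed.
Vendor 21 at 30: take 150 of its 500 ; requirement met.
Vendor T, Vendor W: unused.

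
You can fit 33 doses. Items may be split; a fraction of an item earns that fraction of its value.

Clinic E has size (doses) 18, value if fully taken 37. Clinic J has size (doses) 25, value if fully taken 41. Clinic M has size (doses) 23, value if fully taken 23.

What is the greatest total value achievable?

61.6

Rank by value-to-size ratio: Clinic E 37/18≈2.06, Clinic J 41/25≈1.64, Clinic M 23/23≈1.
Take all of Clinic E (18 doses, value 37) — 15 doses left.
15 doses left: a 15/25 share of Clinic J gives 41×15/25 = 24.6.
Total value = 61.6.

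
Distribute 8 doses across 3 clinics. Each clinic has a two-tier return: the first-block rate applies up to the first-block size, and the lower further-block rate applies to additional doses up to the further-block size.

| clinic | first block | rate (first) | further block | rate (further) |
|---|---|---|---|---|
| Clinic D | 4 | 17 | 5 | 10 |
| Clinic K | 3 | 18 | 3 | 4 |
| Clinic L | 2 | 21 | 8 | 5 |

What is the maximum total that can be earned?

Treat each block as its own option and order by rate: Clinic L/tier1 21 > Clinic K/tier1 18 > Clinic D/tier1 17 > Clinic D/tier2 10 > Clinic L/tier2 5 > Clinic K/tier2 4.
Fill Clinic L tier1 block (2 at 21) → 6 left.
Fill Clinic K tier1 block (3 at 18) → 3 left.
Clinic D tier1 at 17: only 3 left, fill 3.
Total = 21×2 + 18×3 + 17×3 = 147.

147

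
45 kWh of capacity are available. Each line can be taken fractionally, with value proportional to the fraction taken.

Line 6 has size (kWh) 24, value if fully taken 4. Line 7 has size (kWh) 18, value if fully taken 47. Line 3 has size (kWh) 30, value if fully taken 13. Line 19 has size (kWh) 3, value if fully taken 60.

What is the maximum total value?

117.4

Best value per unit of size first: Line 19 60/3≈20, Line 7 47/18≈2.61, Line 3 13/30≈0.433, Line 6 4/24≈0.167.
Take all of Line 19 (3 kWh, value 60) ; 42 kWh left.
Take all of Line 7 (18 kWh, value 47) ; 24 kWh left.
Fill the last 24 kWh with part of Line 3: 24/30 of it earns 10.4.
Total value = 117.4.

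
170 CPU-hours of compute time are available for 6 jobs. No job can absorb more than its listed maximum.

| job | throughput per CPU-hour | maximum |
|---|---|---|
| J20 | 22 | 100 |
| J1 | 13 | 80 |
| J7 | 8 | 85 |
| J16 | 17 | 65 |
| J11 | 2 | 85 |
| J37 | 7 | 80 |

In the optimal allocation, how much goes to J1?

Order the jobs by throughput per CPU-hour: J20 22 > J16 17 > J1 13 > J7 8 > J37 7 > J11 2.
Give J20 100 to hit its cap of 100 ; 70 left.
Give J16 65 to hit its cap of 65 ; 5 left.
J1: +5 (room for 80) → 5. Pool exhausted.

5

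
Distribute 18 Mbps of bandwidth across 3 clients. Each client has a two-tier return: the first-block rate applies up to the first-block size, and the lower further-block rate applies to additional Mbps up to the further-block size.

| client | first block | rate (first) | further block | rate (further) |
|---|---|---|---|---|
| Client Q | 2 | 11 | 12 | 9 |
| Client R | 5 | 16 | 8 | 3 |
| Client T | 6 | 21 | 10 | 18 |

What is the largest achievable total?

Treat each block as its own option and order by rate: Client T/T1 21 > Client T/T2 18 > Client R/T1 16 > Client Q/T1 11 > Client Q/T2 9 > Client R/T2 3.
Client T T1 at 21: fill all 6 ; 12 left.
Client T T2 at 18: fill all 10 ; 2 left.
Client R T1 at 16: only 2 left, fill 2.
Total = 21×6 + 18×10 + 16×2 = 338.

338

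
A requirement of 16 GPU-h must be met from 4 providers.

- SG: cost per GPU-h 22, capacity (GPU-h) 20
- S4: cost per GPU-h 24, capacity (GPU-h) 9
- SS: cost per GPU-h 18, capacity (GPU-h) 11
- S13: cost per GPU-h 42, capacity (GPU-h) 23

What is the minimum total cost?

308

Cheapest first:
SS at 18: take all 11 GPU-h ; 5 still needed.
Take 5 from SG at 22 to finish.
S4, S13: unused.
Cost = 11×18 + 5×22 = 308.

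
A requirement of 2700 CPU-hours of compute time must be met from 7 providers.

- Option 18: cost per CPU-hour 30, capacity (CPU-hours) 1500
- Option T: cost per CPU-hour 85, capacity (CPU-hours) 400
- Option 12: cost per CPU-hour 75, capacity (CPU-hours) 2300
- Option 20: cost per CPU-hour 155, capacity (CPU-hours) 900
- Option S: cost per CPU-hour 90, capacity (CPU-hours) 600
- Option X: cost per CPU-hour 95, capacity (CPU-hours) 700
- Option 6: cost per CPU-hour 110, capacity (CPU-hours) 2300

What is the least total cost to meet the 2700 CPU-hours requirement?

135000

Cheapest first:
Option 18 (30): use full 1500 ; 1200 CPU-hours to go.
Option 12 at 75: take 1200 of its 2300 ; requirement met.
Option T, Option S, Option X, Option 6, Option 20: unused.
Cost = 1500×30 + 1200×75 = 135000.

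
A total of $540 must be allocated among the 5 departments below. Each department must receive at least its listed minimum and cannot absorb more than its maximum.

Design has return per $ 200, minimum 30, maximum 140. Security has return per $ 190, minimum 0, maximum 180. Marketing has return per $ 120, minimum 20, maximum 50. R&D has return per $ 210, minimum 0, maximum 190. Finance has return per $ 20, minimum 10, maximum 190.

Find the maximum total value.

104700

Meeting every minimum uses 30+0+20+0+10 = 60 $, leaving 480.
Order the departments by return per $: R&D 210 > Design 200 > Security 190 > Marketing 120 > Finance 20.
Give R&D 190 more to hit its cap of 190 — 290 left.
Give Design 110 more to hit its cap of 140 — 180 left.
Give Security 180 more to hit its cap of 180 — 0 left.
Total = 200×140 + 190×180 + 120×20 + 210×190 + 20×10 = 104700.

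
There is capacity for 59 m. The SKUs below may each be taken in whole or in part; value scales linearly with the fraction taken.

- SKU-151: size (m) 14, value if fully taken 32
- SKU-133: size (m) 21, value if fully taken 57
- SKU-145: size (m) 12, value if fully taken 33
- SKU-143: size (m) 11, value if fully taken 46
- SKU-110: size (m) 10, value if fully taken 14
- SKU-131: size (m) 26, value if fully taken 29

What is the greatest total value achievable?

169.4

Rank by value-to-size ratio: SKU-143 46/11≈4.18, SKU-145 33/12≈2.75, SKU-133 57/21≈2.71, SKU-151 32/14≈2.29, SKU-110 14/10≈1.4, SKU-131 29/26≈1.12.
Take all of SKU-143 (11 m, value 46) → 48 m left.
Take all of SKU-145 (12 m, value 33) → 36 m left.
Take all of SKU-133 (21 m, value 57) → 15 m left.
All 14 m of SKU-151 fit (value 32) → 1 remain.
Fill the last 1 m with part of SKU-110: 1/10 of it earns 1.4.
Total value = 169.4.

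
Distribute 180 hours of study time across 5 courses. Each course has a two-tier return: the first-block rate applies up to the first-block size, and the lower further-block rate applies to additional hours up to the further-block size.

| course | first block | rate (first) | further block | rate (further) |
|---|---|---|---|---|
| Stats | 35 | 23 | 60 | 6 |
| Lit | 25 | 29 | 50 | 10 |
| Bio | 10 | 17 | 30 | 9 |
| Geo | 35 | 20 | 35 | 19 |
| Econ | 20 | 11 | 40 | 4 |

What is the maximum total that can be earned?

3485

Treat each block as its own option and order by rate: Lit/T1 29 > Stats/T1 23 > Geo/T1 20 > Geo/T2 19 > Bio/T1 17 > Econ/T1 11 > Lit/T2 10 > Bio/T2 9 > Stats/T2 6 > Econ/T2 4.
Fill Lit T1 block (25 at 29) → 155 left.
Fill Stats T1 block (35 at 23) → 120 left.
Fill Geo T1 block (35 at 20) → 85 left.
Geo T2 at 19: fill all 35 → 50 left.
Bio T1 at 17: fill all 10 → 40 left.
Econ/T1 (11): +20 → 20 left.
Lit T2 at 10: only 20 left, fill 20.
Total = 29×25 + 23×35 + 20×35 + 19×35 + 17×10 + 11×20 + 10×20 = 3485.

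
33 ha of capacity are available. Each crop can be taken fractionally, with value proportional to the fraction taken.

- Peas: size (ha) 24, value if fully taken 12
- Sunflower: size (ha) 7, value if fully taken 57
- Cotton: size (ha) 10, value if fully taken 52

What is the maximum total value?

117

Best value per unit of size first: Sunflower 57/7≈8.14, Cotton 52/10≈5.2, Peas 12/24≈0.5.
Sunflower: take in full, 7 ha for value 57 → 26 left.
Cotton: take in full, 10 ha for value 52 → 16 left.
16 ha left: a 16/24 share of Peas gives 12×16/24 = 8.
Total value = 117.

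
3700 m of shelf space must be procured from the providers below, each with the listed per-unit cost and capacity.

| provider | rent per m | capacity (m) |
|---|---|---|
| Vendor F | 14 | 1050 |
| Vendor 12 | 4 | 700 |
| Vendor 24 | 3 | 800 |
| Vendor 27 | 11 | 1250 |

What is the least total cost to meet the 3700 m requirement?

Cheapest first:
Vendor 24 (3): use full 800 → 2900 m to go.
Vendor 12 (4): use full 700 → 2200 m to go.
Vendor 27 at 11: take all 1250 m → 950 still needed.
Vendor F at 14: take 950 of its 1050 → requirement met.
Cost = 800×3 + 700×4 + 1250×11 + 950×14 = 32250.

32250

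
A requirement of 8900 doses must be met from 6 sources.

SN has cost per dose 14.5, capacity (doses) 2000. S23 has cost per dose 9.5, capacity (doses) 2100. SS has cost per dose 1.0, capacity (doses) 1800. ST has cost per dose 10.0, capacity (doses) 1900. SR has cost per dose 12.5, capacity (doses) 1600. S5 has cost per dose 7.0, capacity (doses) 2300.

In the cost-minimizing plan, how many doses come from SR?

Use sources in increasing cost order.
SS (1.0): use full 1800 → 7100 doses to go.
S5 (7.0): use full 2300 → 4800 doses to go.
S23 (9.5): use full 2100 → 2700 doses to go.
ST at 10.0: take all 1900 doses → 800 still needed.
SR (12.5): take the remaining 800 → done.
SN: unused.

800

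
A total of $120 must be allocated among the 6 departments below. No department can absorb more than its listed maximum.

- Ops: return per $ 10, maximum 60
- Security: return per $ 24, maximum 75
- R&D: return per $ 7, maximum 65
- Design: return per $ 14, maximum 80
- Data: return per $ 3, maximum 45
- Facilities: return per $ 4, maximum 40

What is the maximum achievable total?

2430

Rank by return per $: Security 24 > Design 14 > Ops 10 > R&D 7 > Facilities 4 > Data 3.
Security takes 75 to reach its cap of 75 — 45 left.
Only 45 left; Design takes them to reach 45.
Total = 24×75 + 14×45 = 2430.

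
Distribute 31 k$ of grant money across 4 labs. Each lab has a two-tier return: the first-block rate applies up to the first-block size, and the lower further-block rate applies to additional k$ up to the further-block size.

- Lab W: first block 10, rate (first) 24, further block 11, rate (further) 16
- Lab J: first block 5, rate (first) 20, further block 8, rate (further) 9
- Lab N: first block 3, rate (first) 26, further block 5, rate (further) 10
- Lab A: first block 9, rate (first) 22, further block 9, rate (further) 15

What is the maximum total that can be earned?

680

Order all 8 blocks by rate: Lab N/first 26 > Lab W/first 24 > Lab A/first 22 > Lab J/first 20 > Lab W/second 16 > Lab A/second 15 > Lab N/second 10 > Lab J/second 9.
Lab N first at 26: fill all 3 ; 28 left.
Lab W first at 24: fill all 10 ; 18 left.
Fill Lab A first block (9 at 22) ; 9 left.
Lab J/first (20): +5 ; 4 left.
Lab W second at 16: only 4 left, fill 4.
Total = 26×3 + 24×10 + 22×9 + 20×5 + 16×4 = 680.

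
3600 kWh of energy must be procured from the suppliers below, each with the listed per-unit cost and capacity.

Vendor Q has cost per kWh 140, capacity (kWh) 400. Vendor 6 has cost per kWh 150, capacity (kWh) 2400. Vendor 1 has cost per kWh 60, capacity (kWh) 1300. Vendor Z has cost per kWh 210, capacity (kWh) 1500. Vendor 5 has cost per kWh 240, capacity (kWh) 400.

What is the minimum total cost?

419000

Fill from the cheapest supplier first.
Vendor 1 at 60: take all 1300 kWh ; 2300 still needed.
Vendor Q (140): use full 400 ; 1900 kWh to go.
Vendor 6 at 150: take 1900 of its 2400 ; requirement met.
Vendor Z, Vendor 5: unused.
Cost = 1300×60 + 400×140 + 1900×150 = 419000.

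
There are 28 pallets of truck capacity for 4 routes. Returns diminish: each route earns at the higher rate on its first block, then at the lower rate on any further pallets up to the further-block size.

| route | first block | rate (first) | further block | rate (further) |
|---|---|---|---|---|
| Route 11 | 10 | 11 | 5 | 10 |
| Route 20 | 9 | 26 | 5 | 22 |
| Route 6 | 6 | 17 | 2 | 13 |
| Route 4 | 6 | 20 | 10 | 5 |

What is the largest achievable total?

Order all 8 blocks by rate: Route 20/T1 26 > Route 20/T2 22 > Route 4/T1 20 > Route 6/T1 17 > Route 6/T2 13 > Route 11/T1 11 > Route 11/T2 10 > Route 4/T2 5.
Fill Route 20 T1 block (9 at 26) — 19 left.
Route 20/T2 (22): +5 — 14 left.
Fill Route 4 T1 block (6 at 20) — 8 left.
Fill Route 6 T1 block (6 at 17) — 2 left.
Fill Route 6 T2 block (2 at 13) — 0 left.
Total = 26×9 + 22×5 + 20×6 + 17×6 + 13×2 = 592.

592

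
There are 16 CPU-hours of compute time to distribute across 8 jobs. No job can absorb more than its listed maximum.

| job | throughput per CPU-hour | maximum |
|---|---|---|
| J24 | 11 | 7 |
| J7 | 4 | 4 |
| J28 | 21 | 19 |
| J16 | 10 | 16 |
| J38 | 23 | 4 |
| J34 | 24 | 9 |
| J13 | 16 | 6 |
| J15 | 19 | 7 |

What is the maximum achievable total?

Order the jobs by throughput per CPU-hour: J34 24 > J38 23 > J28 21 > J15 19 > J13 16 > J24 11 > J16 10 > J7 4.
J34 takes 9 to reach its cap of 9 → 7 left.
J38: +4 to 4 (cap) → 3 left.
Only 3 left; J28 takes them to reach 3.
Total = 21×3 + 23×4 + 24×9 = 371.

371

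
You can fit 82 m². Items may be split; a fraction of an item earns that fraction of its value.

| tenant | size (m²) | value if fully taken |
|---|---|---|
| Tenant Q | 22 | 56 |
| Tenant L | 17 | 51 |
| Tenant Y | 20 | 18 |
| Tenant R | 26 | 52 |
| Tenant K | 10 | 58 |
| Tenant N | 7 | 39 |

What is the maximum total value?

256

Rank by value-to-size ratio: Tenant K 58/10≈5.8, Tenant N 39/7≈5.57, Tenant L 51/17≈3, Tenant Q 56/22≈2.55, Tenant R 52/26≈2, Tenant Y 18/20≈0.9.
All 10 m² of Tenant K fit (value 58) ; 72 remain.
Take all of Tenant N (7 m², value 39) ; 65 m² left.
Tenant L: take in full, 17 m² for value 51 ; 48 left.
All 22 m² of Tenant Q fit (value 56) ; 26 remain.
All 26 m² of Tenant R fit (value 52) ; 0 remain.
Total value = 256.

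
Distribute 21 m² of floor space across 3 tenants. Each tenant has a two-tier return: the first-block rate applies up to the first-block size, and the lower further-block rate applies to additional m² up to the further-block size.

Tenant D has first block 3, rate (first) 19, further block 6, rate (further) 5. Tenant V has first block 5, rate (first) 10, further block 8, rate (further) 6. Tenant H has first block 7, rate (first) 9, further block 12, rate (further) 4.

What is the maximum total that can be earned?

Order all 6 blocks by rate: Tenant D/T1 19 > Tenant V/T1 10 > Tenant H/T1 9 > Tenant V/T2 6 > Tenant D/T2 5 > Tenant H/T2 4.
Tenant D/T1 (19): +3 → 18 left.
Fill Tenant V T1 block (5 at 10) → 13 left.
Tenant H T1 at 9: fill all 7 → 6 left.
Tenant V T2 at 6: only 6 left, fill 6.
Total = 19×3 + 10×5 + 9×7 + 6×6 = 206.

206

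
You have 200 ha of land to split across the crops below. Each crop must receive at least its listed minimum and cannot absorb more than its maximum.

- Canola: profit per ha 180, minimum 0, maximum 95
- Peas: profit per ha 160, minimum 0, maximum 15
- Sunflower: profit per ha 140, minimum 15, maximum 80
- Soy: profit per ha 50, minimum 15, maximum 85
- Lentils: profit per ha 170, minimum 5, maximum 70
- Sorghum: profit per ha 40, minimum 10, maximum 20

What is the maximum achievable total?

Meeting every minimum uses 0+0+15+15+5+10 = 45 ha, leaving 155.
Order the crops by profit per ha: Canola 180 > Lentils 170 > Peas 160 > Sunflower 140 > Soy 50 > Sorghum 40.
Give Canola 95 more to hit its cap of 95 → 60 left.
Lentils: +60 (room for 65) → 65. Pool exhausted.
Total = 180×95 + 140×15 + 50×15 + 170×65 + 40×10 = 31400.

31400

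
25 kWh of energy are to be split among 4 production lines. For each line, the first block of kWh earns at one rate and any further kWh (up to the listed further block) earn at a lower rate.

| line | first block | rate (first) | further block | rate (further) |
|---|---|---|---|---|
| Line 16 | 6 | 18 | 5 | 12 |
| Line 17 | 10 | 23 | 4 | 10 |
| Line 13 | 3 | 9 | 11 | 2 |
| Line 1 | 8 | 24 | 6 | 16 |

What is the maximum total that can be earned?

546

Treat each block as its own option and order by rate: Line 1/first 24 > Line 17/first 23 > Line 16/first 18 > Line 1/second 16 > Line 16/second 12 > Line 17/second 10 > Line 13/first 9 > Line 13/second 2.
Fill Line 1 first block (8 at 24) ; 17 left.
Fill Line 17 first block (10 at 23) ; 7 left.
Line 16/first (18): +6 ; 1 left.
Line 1 second at 16: only 1 left, fill 1.
Total = 24×8 + 23×10 + 18×6 + 16×1 = 546.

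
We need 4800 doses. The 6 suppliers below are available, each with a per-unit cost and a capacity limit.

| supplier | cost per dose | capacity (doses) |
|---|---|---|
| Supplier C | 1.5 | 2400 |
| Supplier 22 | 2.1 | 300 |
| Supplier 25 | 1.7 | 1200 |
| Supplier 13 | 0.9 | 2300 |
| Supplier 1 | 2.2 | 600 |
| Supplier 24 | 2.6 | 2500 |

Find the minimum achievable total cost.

Use suppliers in increasing cost order.
Take 2300 from Supplier 13 at 0.9 ; need 2500 more.
Supplier C at 1.5: take all 2400 doses ; 100 still needed.
Supplier 25 (1.7): take the remaining 100 ; done.
Supplier 22, Supplier 1, Supplier 24: unused.
Cost = 2300×0.9 + 2400×1.5 + 100×1.7 = 5840.

5840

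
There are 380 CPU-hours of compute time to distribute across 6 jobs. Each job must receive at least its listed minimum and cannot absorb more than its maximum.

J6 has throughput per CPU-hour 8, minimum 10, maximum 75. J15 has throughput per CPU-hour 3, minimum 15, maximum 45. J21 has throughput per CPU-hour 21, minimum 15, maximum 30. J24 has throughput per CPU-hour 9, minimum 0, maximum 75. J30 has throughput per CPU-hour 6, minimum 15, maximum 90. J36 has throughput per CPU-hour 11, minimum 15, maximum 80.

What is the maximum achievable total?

Meeting every minimum uses 10+15+15+0+15+15 = 70 CPU-hours, leaving 310.
Highest throughput per CPU-hour first: J21 21 > J36 11 > J24 9 > J6 8 > J30 6 > J15 3.
J21 takes 15 more to reach its cap of 30 — 295 left.
J36: +65 to 80 (cap) — 230 left.
J24 takes 75 more to reach its cap of 75 — 155 left.
J6 takes 65 more to reach its cap of 75 — 90 left.
Give J30 75 more to hit its cap of 90 — 15 left.
J15 has room for 30 more but only 15 remain, so it gets 30.
Total = 8×75 + 3×30 + 21×30 + 9×75 + 6×90 + 11×80 = 3415.

3415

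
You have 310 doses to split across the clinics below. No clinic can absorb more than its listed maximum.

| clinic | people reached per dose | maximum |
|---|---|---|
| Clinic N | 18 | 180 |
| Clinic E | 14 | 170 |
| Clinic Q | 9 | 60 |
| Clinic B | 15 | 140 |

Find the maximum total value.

5190

Highest people reached per dose first: Clinic N 18 > Clinic B 15 > Clinic E 14 > Clinic Q 9.
Clinic N: +180 to 180 (cap) — 130 left.
Clinic B has room for 140 but only 130 remain, so it gets 130.
Total = 18×180 + 15×130 = 5190.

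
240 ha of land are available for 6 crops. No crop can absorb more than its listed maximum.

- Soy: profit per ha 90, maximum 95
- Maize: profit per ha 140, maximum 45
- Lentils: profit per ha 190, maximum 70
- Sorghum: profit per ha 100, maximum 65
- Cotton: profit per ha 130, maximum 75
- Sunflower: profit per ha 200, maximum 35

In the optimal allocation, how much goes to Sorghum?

15

Rank by profit per ha: Sunflower 200 > Lentils 190 > Maize 140 > Cotton 130 > Sorghum 100 > Soy 90.
Sunflower: +35 to 35 (cap) — 205 left.
Lentils takes 70 to reach its cap of 70 — 135 left.
Maize: +45 to 45 (cap) — 90 left.
Give Cotton 75 to hit its cap of 75 — 15 left.
Sorghum has room for 65 but only 15 remain, so it gets 15.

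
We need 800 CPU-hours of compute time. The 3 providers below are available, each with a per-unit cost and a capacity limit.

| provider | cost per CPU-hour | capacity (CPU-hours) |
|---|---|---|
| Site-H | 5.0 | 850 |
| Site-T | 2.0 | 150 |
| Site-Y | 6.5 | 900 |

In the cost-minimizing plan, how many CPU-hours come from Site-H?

650

Fill from the cheapest provider first.
Take 150 from Site-T at 2.0 ; need 650 more.
Site-H at 5.0: take 650 of its 850 ; requirement met.
Site-Y: unused.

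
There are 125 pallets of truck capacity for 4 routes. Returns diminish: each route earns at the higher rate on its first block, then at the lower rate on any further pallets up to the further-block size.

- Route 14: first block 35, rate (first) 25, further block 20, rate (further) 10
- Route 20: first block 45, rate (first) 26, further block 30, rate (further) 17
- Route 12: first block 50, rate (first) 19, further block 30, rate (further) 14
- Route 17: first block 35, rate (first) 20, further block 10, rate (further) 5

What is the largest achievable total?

2935

Order all 8 blocks by rate: Route 20/tier1 26 > Route 14/tier1 25 > Route 17/tier1 20 > Route 12/tier1 19 > Route 20/tier2 17 > Route 12/tier2 14 > Route 14/tier2 10 > Route 17/tier2 5.
Route 20 tier1 at 26: fill all 45 ; 80 left.
Route 14/tier1 (25): +35 ; 45 left.
Fill Route 17 tier1 block (35 at 20) ; 10 left.
Route 12/tier1: +10 of 50 at 19; pool empty.
Total = 26×45 + 25×35 + 20×35 + 19×10 = 2935.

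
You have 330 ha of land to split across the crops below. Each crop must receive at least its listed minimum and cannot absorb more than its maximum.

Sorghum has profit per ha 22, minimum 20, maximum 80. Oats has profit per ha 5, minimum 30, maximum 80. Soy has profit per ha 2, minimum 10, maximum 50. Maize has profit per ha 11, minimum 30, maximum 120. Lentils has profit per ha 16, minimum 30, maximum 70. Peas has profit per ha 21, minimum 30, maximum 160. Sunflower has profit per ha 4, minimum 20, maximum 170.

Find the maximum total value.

Meeting every minimum uses 20+30+10+30+30+30+20 = 170 ha, leaving 160.
Rank by profit per ha: Sorghum 22 > Peas 21 > Lentils 16 > Maize 11 > Oats 5 > Sunflower 4 > Soy 2.
Sorghum: +60 to 80 (cap) — 100 left.
Peas has room for 130 more but only 100 remain, so it gets 130.
Total = 22×80 + 5×30 + 2×10 + 11×30 + 16×30 + 21×130 + 4×20 = 5550.

5550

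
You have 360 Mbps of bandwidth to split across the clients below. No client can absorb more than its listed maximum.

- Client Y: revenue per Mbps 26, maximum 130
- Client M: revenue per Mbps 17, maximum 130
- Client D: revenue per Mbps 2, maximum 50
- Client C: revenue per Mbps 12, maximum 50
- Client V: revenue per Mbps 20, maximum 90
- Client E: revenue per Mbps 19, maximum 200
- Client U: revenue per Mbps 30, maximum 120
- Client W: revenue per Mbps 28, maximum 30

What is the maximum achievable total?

9420

Order the clients by revenue per Mbps: Client U 30 > Client W 28 > Client Y 26 > Client V 20 > Client E 19 > Client M 17 > Client C 12 > Client D 2.
Give Client U 120 to hit its cap of 120 → 240 left.
Client W takes 30 to reach its cap of 30 → 210 left.
Client Y: +130 to 130 (cap) → 80 left.
Client V has room for 90 but only 80 remain, so it gets 80.
Total = 26×130 + 20×80 + 30×120 + 28×30 = 9420.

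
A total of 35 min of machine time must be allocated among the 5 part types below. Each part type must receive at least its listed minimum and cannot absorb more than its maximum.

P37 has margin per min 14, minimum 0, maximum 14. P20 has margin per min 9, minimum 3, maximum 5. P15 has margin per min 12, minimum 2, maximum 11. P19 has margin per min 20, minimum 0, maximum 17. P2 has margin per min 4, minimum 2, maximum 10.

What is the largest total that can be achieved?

Meeting every minimum uses 0+3+2+0+2 = 7 min, leaving 28.
Highest margin per min first: P19 20 > P37 14 > P15 12 > P20 9 > P2 4.
Give P19 17 more to hit its cap of 17 ; 11 left.
Only 11 left; P37 takes them to reach 11.
Total = 14×11 + 9×3 + 12×2 + 20×17 + 4×2 = 553.

553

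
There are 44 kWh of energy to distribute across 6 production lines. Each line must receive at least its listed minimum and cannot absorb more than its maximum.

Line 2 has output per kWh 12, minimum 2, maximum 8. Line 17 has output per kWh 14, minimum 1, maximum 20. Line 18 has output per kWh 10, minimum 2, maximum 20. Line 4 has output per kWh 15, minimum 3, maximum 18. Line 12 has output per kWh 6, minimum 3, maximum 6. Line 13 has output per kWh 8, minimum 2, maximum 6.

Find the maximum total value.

Meeting every minimum uses 2+1+2+3+3+2 = 13 kWh, leaving 31.
Highest output per kWh first: Line 4 15 > Line 17 14 > Line 2 12 > Line 18 10 > Line 13 8 > Line 12 6.
Line 4: +15 to 18 (cap) — 16 left.
Only 16 left; Line 17 takes them to reach 17.
Total = 12×2 + 14×17 + 10×2 + 15×18 + 6×3 + 8×2 = 586.

586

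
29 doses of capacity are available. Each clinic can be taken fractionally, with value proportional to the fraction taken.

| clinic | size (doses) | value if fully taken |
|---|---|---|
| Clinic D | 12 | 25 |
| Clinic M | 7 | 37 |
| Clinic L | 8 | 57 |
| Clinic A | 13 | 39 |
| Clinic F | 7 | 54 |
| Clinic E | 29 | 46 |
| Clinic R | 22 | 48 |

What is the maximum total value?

Sort by value density: Clinic F 54/7≈7.71, Clinic L 57/8≈7.12, Clinic M 37/7≈5.29, Clinic A 39/13≈3, Clinic R 48/22≈2.18, Clinic D 25/12≈2.08, Clinic E 46/29≈1.59.
All 7 doses of Clinic F fit (value 54) — 22 remain.
All 8 doses of Clinic L fit (value 57) — 14 remain.
All 7 doses of Clinic M fit (value 37) — 7 remain.
Only 7 doses remain; take 7/13 of Clinic A for value 39×7/13 = 21.
Total value = 169.

169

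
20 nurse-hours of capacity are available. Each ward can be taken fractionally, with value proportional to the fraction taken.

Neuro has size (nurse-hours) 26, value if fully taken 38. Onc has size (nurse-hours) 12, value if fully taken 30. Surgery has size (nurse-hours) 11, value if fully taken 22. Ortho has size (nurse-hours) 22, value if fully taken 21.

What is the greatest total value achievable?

46

Best value per unit of size first: Onc 30/12≈2.5, Surgery 22/11≈2, Neuro 38/26≈1.46, Ortho 21/22≈0.955.
Onc: take in full, 12 nurse-hours for value 30 — 8 left.
Only 8 nurse-hours remain; take 8/11 of Surgery for value 22×8/11 = 16.
Total value = 46.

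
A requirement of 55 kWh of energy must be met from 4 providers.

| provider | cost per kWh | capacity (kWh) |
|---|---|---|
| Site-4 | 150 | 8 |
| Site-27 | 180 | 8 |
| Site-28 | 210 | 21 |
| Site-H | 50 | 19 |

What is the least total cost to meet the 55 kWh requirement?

Use providers in increasing cost order.
Site-H at 50: take all 19 kWh — 36 still needed.
Take 8 from Site-4 at 150 — need 28 more.
Site-27 (180): use full 8 — 20 kWh to go.
Site-28 at 210: take 20 of its 21 — requirement met.
Cost = 19×50 + 8×150 + 8×180 + 20×210 = 7790.

7790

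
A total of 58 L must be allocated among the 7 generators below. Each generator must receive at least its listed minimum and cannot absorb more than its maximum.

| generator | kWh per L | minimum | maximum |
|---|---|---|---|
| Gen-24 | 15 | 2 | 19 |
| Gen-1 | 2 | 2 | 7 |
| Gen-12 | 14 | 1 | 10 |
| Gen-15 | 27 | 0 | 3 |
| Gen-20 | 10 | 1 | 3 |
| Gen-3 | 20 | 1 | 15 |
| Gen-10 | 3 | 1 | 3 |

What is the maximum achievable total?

855

Meeting every minimum uses 2+2+1+0+1+1+1 = 8 L, leaving 50.
Highest kWh per L first: Gen-15 27 > Gen-3 20 > Gen-24 15 > Gen-12 14 > Gen-20 10 > Gen-10 3 > Gen-1 2.
Gen-15: +3 to 3 (cap) → 47 left.
Give Gen-3 14 more to hit its cap of 15 → 33 left.
Give Gen-24 17 more to hit its cap of 19 → 16 left.
Gen-12 takes 9 more to reach its cap of 10 → 7 left.
Give Gen-20 2 more to hit its cap of 3 → 5 left.
Give Gen-10 2 more to hit its cap of 3 → 3 left.
Only 3 left; Gen-1 takes them to reach 5.
Total = 15×19 + 2×5 + 14×10 + 27×3 + 10×3 + 20×15 + 3×3 = 855.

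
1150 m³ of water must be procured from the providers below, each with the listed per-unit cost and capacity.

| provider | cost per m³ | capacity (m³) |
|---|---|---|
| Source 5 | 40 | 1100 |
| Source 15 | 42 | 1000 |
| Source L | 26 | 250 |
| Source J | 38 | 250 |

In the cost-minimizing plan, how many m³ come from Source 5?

Use providers in increasing cost order.
Source L (26): use full 250 ; 900 m³ to go.
Take 250 from Source J at 38 ; need 650 more.
Source 5 at 40: take 650 of its 1100 ; requirement met.
Source 15: unused.

650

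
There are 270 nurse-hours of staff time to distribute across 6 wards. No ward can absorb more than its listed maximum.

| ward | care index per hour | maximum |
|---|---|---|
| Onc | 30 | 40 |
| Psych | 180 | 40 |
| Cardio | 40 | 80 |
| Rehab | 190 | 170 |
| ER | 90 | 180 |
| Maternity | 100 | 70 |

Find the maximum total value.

45500

Rank by care index per hour: Rehab 190 > Psych 180 > Maternity 100 > ER 90 > Cardio 40 > Onc 30.
Give Rehab 170 to hit its cap of 170 — 100 left.
Psych takes 40 to reach its cap of 40 — 60 left.
Maternity: +60 (room for 70) → 60. Pool exhausted.
Total = 180×40 + 190×170 + 100×60 = 45500.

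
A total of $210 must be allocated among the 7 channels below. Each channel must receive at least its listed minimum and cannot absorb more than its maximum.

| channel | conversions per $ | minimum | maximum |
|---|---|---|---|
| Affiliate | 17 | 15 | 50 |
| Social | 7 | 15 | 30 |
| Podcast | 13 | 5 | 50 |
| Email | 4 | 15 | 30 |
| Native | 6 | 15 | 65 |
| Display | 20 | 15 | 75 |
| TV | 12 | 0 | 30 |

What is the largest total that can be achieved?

Meeting every minimum uses 15+15+5+15+15+15+0 = 80 $, leaving 130.
Order the channels by conversions per $: Display 20 > Affiliate 17 > Podcast 13 > TV 12 > Social 7 > Native 6 > Email 4.
Display takes 60 more to reach its cap of 75 — 70 left.
Affiliate: +35 to 50 (cap) — 35 left.
Only 35 left; Podcast takes them to reach 40.
Total = 17×50 + 7×15 + 13×40 + 4×15 + 6×15 + 20×75 = 3125.

3125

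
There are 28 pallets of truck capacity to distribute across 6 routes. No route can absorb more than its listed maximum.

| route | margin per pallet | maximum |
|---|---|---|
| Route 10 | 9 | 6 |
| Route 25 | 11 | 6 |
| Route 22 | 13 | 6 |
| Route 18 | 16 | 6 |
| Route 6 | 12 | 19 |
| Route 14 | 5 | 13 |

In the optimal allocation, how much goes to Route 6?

Order the routes by margin per pallet: Route 18 16 > Route 22 13 > Route 6 12 > Route 25 11 > Route 10 9 > Route 14 5.
Route 18 takes 6 to reach its cap of 6 — 22 left.
Route 22 takes 6 to reach its cap of 6 — 16 left.
Route 6 has room for 19 but only 16 remain, so it gets 16.

16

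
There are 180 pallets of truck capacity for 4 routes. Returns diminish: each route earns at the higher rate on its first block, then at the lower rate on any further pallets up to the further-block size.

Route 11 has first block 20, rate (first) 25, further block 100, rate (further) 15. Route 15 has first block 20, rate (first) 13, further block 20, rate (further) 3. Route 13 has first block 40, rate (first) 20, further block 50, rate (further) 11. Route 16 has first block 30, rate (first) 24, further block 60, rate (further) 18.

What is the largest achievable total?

3550

Rank every tier by rate: Route 11/first 25 > Route 16/first 24 > Route 13/first 20 > Route 16/second 18 > Route 11/second 15 > Route 15/first 13 > Route 13/second 11 > Route 15/second 3.
Route 11 first at 25: fill all 20 → 160 left.
Route 16 first at 24: fill all 30 → 130 left.
Route 13/first (20): +40 → 90 left.
Fill Route 16 second block (60 at 18) → 30 left.
30 remain; put them into Route 11 second at 15.
Total = 25×20 + 24×30 + 20×40 + 18×60 + 15×30 = 3550.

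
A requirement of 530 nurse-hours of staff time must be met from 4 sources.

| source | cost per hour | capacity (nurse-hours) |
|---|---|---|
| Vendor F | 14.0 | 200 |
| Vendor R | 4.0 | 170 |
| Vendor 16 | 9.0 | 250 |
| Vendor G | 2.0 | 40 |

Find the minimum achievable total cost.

Cheapest first:
Vendor G (2.0): use full 40 ; 490 nurse-hours to go.
Vendor R at 4.0: take all 170 nurse-hours ; 320 still needed.
Vendor 16 (9.0): use full 250 ; 70 nurse-hours to go.
Vendor F (14.0): take the remaining 70 ; done.
Cost = 40×2.0 + 170×4.0 + 250×9.0 + 70×14.0 = 3990.

3990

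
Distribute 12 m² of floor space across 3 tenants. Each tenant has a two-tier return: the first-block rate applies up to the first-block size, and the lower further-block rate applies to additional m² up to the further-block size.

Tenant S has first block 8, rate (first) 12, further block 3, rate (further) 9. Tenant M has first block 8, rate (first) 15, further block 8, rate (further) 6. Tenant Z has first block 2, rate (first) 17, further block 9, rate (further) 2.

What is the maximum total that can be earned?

Treat each block as its own option and order by rate: Tenant Z/tier1 17 > Tenant M/tier1 15 > Tenant S/tier1 12 > Tenant S/tier2 9 > Tenant M/tier2 6 > Tenant Z/tier2 2.
Tenant Z/tier1 (17): +2 ; 10 left.
Tenant M/tier1 (15): +8 ; 2 left.
2 remain; put them into Tenant S tier1 at 12.
Total = 17×2 + 15×8 + 12×2 = 178.

178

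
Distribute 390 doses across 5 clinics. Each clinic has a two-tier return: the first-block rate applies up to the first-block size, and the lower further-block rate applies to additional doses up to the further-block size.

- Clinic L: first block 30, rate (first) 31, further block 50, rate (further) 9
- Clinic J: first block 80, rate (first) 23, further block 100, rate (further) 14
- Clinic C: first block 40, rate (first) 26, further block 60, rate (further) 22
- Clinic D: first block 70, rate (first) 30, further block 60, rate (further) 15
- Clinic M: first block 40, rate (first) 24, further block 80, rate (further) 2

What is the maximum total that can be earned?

Rank every tier by rate: Clinic L/T1 31 > Clinic D/T1 30 > Clinic C/T1 26 > Clinic M/T1 24 > Clinic J/T1 23 > Clinic C/T2 22 > Clinic D/T2 15 > Clinic J/T2 14 > Clinic L/T2 9 > Clinic M/T2 2.
Fill Clinic L T1 block (30 at 31) ; 360 left.
Clinic D T1 at 30: fill all 70 ; 290 left.
Clinic C/T1 (26): +40 ; 250 left.
Clinic M/T1 (24): +40 ; 210 left.
Clinic J T1 at 23: fill all 80 ; 130 left.
Clinic C/T2 (22): +60 ; 70 left.
Fill Clinic D T2 block (60 at 15) ; 10 left.
Clinic J/T2: +10 of 100 at 14; pool empty.
Total = 31×30 + 30×70 + 26×40 + 24×40 + 23×80 + 22×60 + 15×60 + 14×10 = 9230.

9230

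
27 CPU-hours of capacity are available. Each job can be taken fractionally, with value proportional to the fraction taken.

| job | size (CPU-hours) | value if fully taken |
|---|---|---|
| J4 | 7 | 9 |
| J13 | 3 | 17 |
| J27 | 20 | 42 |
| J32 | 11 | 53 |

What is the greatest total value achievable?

97.3

Rank by value-to-size ratio: J13 17/3≈5.67, J32 53/11≈4.82, J27 42/20≈2.1, J4 9/7≈1.29.
Take all of J13 (3 CPU-hours, value 17) → 24 CPU-hours left.
Take all of J32 (11 CPU-hours, value 53) → 13 CPU-hours left.
Fill the last 13 CPU-hours with part of J27: 13/20 of it earns 27.3.
Total value = 97.3.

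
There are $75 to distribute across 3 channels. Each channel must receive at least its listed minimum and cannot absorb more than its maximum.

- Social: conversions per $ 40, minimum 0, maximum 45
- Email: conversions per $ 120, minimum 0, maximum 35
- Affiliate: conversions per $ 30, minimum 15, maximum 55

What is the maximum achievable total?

Meeting every minimum uses 0+0+15 = 15 $, leaving 60.
Order the channels by conversions per $: Email 120 > Social 40 > Affiliate 30.
Give Email 35 more to hit its cap of 35 → 25 left.
Social has room for 45 more but only 25 remain, so it gets 25.
Total = 40×25 + 120×35 + 30×15 = 5650.

5650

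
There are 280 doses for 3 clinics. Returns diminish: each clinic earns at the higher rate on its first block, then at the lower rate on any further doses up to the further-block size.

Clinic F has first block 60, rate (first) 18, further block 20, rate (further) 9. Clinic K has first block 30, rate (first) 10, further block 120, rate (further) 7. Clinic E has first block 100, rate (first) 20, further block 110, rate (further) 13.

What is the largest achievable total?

Treat each block as its own option and order by rate: Clinic E/tier1 20 > Clinic F/tier1 18 > Clinic E/tier2 13 > Clinic K/tier1 10 > Clinic F/tier2 9 > Clinic K/tier2 7.
Fill Clinic E tier1 block (100 at 20) → 180 left.
Clinic F/tier1 (18): +60 → 120 left.
Fill Clinic E tier2 block (110 at 13) → 10 left.
Clinic K/tier1: +10 of 30 at 10; pool empty.
Total = 20×100 + 18×60 + 13×110 + 10×10 = 4610.

4610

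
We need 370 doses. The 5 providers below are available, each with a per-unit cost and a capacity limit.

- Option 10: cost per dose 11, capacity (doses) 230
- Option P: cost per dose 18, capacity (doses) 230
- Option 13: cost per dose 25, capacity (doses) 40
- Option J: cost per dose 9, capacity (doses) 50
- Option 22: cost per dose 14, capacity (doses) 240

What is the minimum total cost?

4240

Fill from the cheapest provider first.
Take 50 from Option J at 9 — need 320 more.
Take 230 from Option 10 at 11 — need 90 more.
Take 90 from Option 22 at 14 to finish.
Option P, Option 13: unused.
Cost = 50×9 + 230×11 + 90×14 = 4240.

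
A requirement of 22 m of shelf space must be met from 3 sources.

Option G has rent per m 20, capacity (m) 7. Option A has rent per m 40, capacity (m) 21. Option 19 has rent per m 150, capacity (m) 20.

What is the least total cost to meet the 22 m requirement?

Use sources in increasing cost order.
Option G (20): use full 7 → 15 m to go.
Take 15 from Option A at 40 to finish.
Option 19: unused.
Cost = 7×20 + 15×40 = 740.

740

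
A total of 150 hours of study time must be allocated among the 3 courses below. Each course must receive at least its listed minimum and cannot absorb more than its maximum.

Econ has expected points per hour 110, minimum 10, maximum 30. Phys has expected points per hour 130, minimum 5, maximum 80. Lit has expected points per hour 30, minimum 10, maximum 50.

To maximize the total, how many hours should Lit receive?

40

Meeting every minimum uses 10+5+10 = 25 hours, leaving 125.
Rank by expected points per hour: Phys 130 > Econ 110 > Lit 30.
Phys: +75 to 80 (cap) ; 50 left.
Econ: +20 to 30 (cap) ; 30 left.
Only 30 left; Lit takes them to reach 40.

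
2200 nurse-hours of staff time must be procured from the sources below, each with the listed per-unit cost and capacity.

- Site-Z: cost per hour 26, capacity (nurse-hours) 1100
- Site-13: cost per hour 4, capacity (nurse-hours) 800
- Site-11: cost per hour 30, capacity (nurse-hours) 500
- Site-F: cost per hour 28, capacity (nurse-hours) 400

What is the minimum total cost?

Fill from the cheapest source first.
Take 800 from Site-13 at 4 ; need 1400 more.
Site-Z (26): use full 1100 ; 300 nurse-hours to go.
Take 300 from Site-F at 28 to finish.
Site-11: unused.
Cost = 800×4 + 1100×26 + 300×28 = 40200.

40200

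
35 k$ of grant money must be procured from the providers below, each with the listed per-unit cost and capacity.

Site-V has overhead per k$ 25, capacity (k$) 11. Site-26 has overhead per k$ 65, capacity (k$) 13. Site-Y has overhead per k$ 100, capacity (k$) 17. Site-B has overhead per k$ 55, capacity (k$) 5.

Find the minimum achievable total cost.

1995

Use providers in increasing cost order.
Take 11 from Site-V at 25 → need 24 more.
Site-B at 55: take all 5 k$ → 19 still needed.
Site-26 at 65: take all 13 k$ → 6 still needed.
Take 6 from Site-Y at 100 to finish.
Cost = 11×25 + 5×55 + 13×65 + 6×100 = 1995.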